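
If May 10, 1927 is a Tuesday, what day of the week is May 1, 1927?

Count forward from the earlier date (May 1, 1927) to the later (May 10, 1927):
Within May 1927: 10 − 1 = 9 days.
9 mod 7 = 2, so 2 days before Tuesday is Sunday.

Sunday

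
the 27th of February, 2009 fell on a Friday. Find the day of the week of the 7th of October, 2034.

Day-of-year of February 27, 2009: 58.
Day-of-year of October 7, 2034: 280.
2009 has 365 days, so 365 − 58 = 307 days remain in 2009.
Full years 2010–2033: 18 common + 6 leap = 18×365 + 6×366 = 8766 days.
Total: 307 + 8766 + 280 = 9353 days.
9353 mod 7 = 1, so 1 day after Friday is Saturday.

Saturday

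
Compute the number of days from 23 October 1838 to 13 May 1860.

7873

Day-of-year of October 23, 1838: 296.
Day-of-year of May 13, 1860: 134.
1838 has 365 days, so 365 − 296 = 69 days remain in 1838.
Full years 1839–1859: 16 common + 5 leap = 16×365 + 5×366 = 7670 days.
Total: 69 + 7670 + 134 = 7873 days.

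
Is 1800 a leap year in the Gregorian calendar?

No

1800 is not a leap year (divisible by 100 but not 400).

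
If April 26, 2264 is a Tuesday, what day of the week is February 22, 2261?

Count forward from the earlier date (February 22, 2261) to the later (April 26, 2264):
February 22, 2261 → February 22, 2262: 365 days.
February 22, 2262 → February 22, 2263: 365 days.
February 22, 2263 → February 22, 2264: 365 days.
February 2264: 29 − 22 = 7 days remain (2264 is a leap year, so February has 29 days).
Then March (31): 31 days.
April 1–26, 2264: 26 days.
Residual: 64 days.
Total: 1159 days.
1159 mod 7 = 4, so 4 days before Tuesday is Friday.

Friday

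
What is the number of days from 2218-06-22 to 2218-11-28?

June 2218: 30 − 22 = 8 days remain.
Then July (31), August (31), September (30), October (31): 31 + 31 + 30 + 31 = 123 days.
November 1–28, 2218: 28 days.
Total: 8 + 123 + 28 = 159 days.

159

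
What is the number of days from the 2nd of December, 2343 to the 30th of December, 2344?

Day-of-year of December 2, 2343: 336.
Day-of-year of December 30, 2344: 365.
2343 has 365 days, so 365 − 336 = 29 days remain in 2343.
Total: 29 + 365 = 394 days.

394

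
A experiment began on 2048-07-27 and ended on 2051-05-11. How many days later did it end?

1018

July 27, 2048 → July 27, 2049: 365 days.
July 27, 2049 → July 27, 2050: 365 days.
July 2050: 31 − 27 = 4 days remain.
Then 9 full months totalling 273 days.
May 1–11, 2051: 11 days.
Residual: 288 days.
Total: 1018 days.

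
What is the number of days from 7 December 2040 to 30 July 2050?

Day-of-year of December 7, 2040: 342.
Day-of-year of July 30, 2050: 211.
2040 has 366 days, so 366 − 342 = 24 days remain in 2040.
Full years 2041–2049: 7 common + 2 leap = 7×365 + 2×366 = 3287 days.
Total: 24 + 3287 + 211 = 3522 days.

3522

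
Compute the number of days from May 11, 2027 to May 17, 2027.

Within May 2027: 17 − 11 = 6 days.

6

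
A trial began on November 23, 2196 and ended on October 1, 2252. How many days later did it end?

Day-of-year of November 23, 2196: 328.
Day-of-year of October 1, 2252: 275.
2196 has 366 days, so 366 − 328 = 38 days remain in 2196.
Full years 2197–2251: 43 common + 12 leap = 43×365 + 12×366 = 20087 days.
Total: 38 + 20087 + 275 = 20400 days.

20400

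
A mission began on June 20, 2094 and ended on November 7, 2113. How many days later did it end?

7079

Day-of-year of June 20, 2094: 171.
Day-of-year of November 7, 2113: 311.
2094 has 365 days, so 365 − 171 = 194 days remain in 2094.
Full years 2095–2112: 14 common + 4 leap = 14×365 + 4×366 = 6574 days.
Total: 194 + 6574 + 311 = 7079 days.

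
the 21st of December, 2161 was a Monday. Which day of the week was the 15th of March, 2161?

Sunday

Count forward from the earlier date (March 15, 2161) to the later (December 21, 2161):
March 2161: 31 − 15 = 16 days remain.
Then April (30), May (31), June (30), July (31), August (31), September (30), October (31), November (30): 30 + 31 + 30 + 31 + 31 + 30 + 31 + 30 = 244 days.
December 1–21, 2161: 21 days.
Total: 16 + 244 + 21 = 281 days.
281 mod 7 = 1, so 1 day before Monday is Sunday.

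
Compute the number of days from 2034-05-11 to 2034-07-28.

78

May 2034: 31 − 11 = 20 days remain.
Then June (30): 30 days.
July 1–28, 2034: 28 days.
Total: 20 + 30 + 28 = 78 days.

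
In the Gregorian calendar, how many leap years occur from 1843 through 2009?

41

Years divisible by 4: 1844, 1848, …, 2008 — 42 in all.
Of these, 1900 is divisible by 100 but not 400, so not leap.
2000 is divisible by 400, so still leap.
Leap years: 42 − 1 = 41.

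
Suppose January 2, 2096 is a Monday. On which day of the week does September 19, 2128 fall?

Sunday

Day-of-year of January 2, 2096: 2.
Day-of-year of September 19, 2128: 263.
2096 has 366 days, so 366 − 2 = 364 days remain in 2096.
Full years 2097–2127: 25 common + 6 leap = 25×365 + 6×366 = 11321 days.
Total: 364 + 11321 + 263 = 11948 days.
11948 mod 7 = 6, so 6 days after Monday is Sunday.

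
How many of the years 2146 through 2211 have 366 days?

15

Years divisible by 4: 2148, 2152, …, 2208 — 16 in all.
Of these, 2200 is divisible by 100 but not 400, so not leap.
Leap years: 16 − 1 = 15.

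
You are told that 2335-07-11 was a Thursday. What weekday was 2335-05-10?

Friday

Count forward from the earlier date (May 10, 2335) to the later (July 11, 2335):
May 2335: 31 − 10 = 21 days remain.
Then June (30): 30 days.
July 1–11, 2335: 11 days.
Total: 21 + 30 + 11 = 62 days.
62 mod 7 = 6, so 6 days before Thursday is Friday.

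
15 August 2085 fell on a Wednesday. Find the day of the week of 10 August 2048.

Monday

Count forward from the earlier date (August 10, 2048) to the later (August 15, 2085):
Day-of-year of August 10, 2048: 223.
Day-of-year of August 15, 2085: 227.
2048 has 366 days, so 366 − 223 = 143 days remain in 2048.
Full years 2049–2084: 27 common + 9 leap = 27×365 + 9×366 = 13149 days.
Total: 143 + 13149 + 227 = 13519 days.
13519 mod 7 = 2, so 2 days before Wednesday is Monday.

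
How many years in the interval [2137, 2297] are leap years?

Years divisible by 4: 2140, 2144, …, 2296 — 40 in all.
Of these, 2200 is divisible by 100 but not 400, so not leap.
Leap years: 40 − 1 = 39.

39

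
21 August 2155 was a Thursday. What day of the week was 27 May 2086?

Count forward from the earlier date (May 27, 2086) to the later (August 21, 2155):
Day-of-year of May 27, 2086: 147.
Day-of-year of August 21, 2155: 233.
2086 has 365 days, so 365 − 147 = 218 days remain in 2086.
Full years 2087–2154: 52 common + 16 leap = 52×365 + 16×366 = 24836 days.
Total: 218 + 24836 + 233 = 25287 days.
25287 mod 7 = 3, so 3 days before Thursday is Monday.

Monday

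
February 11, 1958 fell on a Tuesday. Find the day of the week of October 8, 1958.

Wednesday

February 1958: 28 − 11 = 17 days remain (1958 is not a leap year, so February has 28 days).
Then March (31), April (30), May (31), June (30), July (31), August (31), September (30): 31 + 30 + 31 + 30 + 31 + 31 + 30 = 214 days.
October 1–8, 1958: 8 days.
Total: 17 + 214 + 8 = 239 days.
239 mod 7 = 1, so 1 day after Tuesday is Wednesday.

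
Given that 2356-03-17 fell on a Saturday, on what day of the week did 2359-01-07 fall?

Wednesday

March 17, 2356 → March 17, 2357: 365 days.
March 17, 2357 → March 17, 2358: 365 days.
March 2358: 31 − 17 = 14 days remain.
Then 9 full months totalling 275 days.
January 1–7, 2359: 7 days.
Residual: 296 days.
Total: 1026 days.
1026 mod 7 = 4, so 4 days after Saturday is Wednesday.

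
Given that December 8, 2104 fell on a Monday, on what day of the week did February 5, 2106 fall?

Friday

December 8, 2104 → December 8, 2105: 365 days.
December 2105: 31 − 8 = 23 days remain.
Then January (31): 31 days.
February 1–5, 2106: 5 days (2106 is not a leap year).
Residual: 59 days.
Total: 424 days.
424 mod 7 = 4, so 4 days after Monday is Friday.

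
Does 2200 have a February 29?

2200 is not a leap year (divisible by 100 but not 400).

No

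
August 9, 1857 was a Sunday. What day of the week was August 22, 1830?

Count forward from the earlier date (August 22, 1830) to the later (August 9, 1857):
From August 22, 1830 to August 22, 1856: 26 years, of which 7 contain a Feb 29 — 19×365 + 7×366 = 9497 days.
August 1856: 31 − 22 = 9 days remain.
Then 11 full months totalling 334 days.
August 1–9, 1857: 9 days.
Residual: 352 days.
Total: 9849 days.
9849 is a multiple of 7, so August 22, 1830 falls on the same weekday: Sunday.

Sunday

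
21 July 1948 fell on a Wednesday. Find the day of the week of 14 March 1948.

Count forward from the earlier date (March 14, 1948) to the later (July 21, 1948):
March 1948: 31 − 14 = 17 days remain.
Then April (30), May (31), June (30): 30 + 31 + 30 = 91 days.
July 1–21, 1948: 21 days.
Total: 17 + 91 + 21 = 129 days.
129 mod 7 = 3, so 3 days before Wednesday is Sunday.

Sunday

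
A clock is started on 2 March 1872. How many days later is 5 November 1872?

248

March 1872: 31 − 2 = 29 days remain.
Then April (30), May (31), June (30), July (31), August (31), September (30), October (31): 30 + 31 + 30 + 31 + 31 + 30 + 31 = 214 days.
November 1–5, 1872: 5 days.
Total: 29 + 214 + 5 = 248 days.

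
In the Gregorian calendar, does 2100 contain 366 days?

2100 is not a leap year (divisible by 100 but not 400).

No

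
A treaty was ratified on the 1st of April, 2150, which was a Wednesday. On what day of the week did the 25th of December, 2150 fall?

April 2150: 30 − 1 = 29 days remain.
Then May (31), June (30), July (31), August (31), September (30), October (31), November (30): 31 + 30 + 31 + 31 + 30 + 31 + 30 = 214 days.
December 1–25, 2150: 25 days.
Total: 29 + 214 + 25 = 268 days.
268 mod 7 = 2, so 2 days after Wednesday is Friday.

Friday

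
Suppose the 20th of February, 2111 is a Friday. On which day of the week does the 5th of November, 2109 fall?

Count forward from the earlier date (November 5, 2109) to the later (February 20, 2111):
Day-of-year of November 5, 2109: 309.
Day-of-year of February 20, 2111: 51.
2109 has 365 days, so 365 − 309 = 56 days remain in 2109.
Full years: 2110: 365. Sum = 365.
Total: 56 + 365 + 51 = 472 days.
472 mod 7 = 3, so 3 days before Friday is Tuesday.

Tuesday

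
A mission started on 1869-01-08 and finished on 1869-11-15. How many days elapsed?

January 1869: 31 − 8 = 23 days remain.
Then 9 full months totalling 273 days.
November 1–15, 1869: 15 days.
Total: 23 + 273 + 15 = 311 days.

311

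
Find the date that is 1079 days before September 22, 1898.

October 9, 1895

Count 1079 days before September 22, 1898:
Day-of-year of October 9, 1895: 282.
Day-of-year of September 22, 1898: 265.
1895 has 365 days, so 365 − 282 = 83 days remain in 1895.
Full years: 1896: 366; 1897: 365. Sum = 731.
Total: 83 + 731 + 265 = 1079 days.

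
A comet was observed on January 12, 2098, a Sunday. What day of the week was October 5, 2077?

Count forward from the earlier date (October 5, 2077) to the later (January 12, 2098):
From October 5, 2077 to October 5, 2097: 20 years, of which 5 contain a Feb 29 — 15×365 + 5×366 = 7305 days.
October 2097: 31 − 5 = 26 days remain.
Then November (30), December (31): 30 + 31 = 61 days.
January 1–12, 2098: 12 days.
Residual: 99 days.
Total: 7404 days.
7404 mod 7 = 5, so 5 days before Sunday is Tuesday.

Tuesday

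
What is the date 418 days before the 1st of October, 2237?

the 9th of August, 2236

Count 418 days before October 1, 2237:
August 9, 2236 → August 9, 2237: 365 days.
August 2237: 31 − 9 = 22 days remain.
Then September (30): 30 days.
October 1, 2237: 1 day.
Residual: 53 days.
Total: 418 days.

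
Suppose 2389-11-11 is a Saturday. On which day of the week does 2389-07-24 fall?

Count forward from the earlier date (July 24, 2389) to the later (November 11, 2389):
July 2389: 31 − 24 = 7 days remain.
Then August (31), September (30), October (31): 31 + 30 + 31 = 92 days.
November 1–11, 2389: 11 days.
Total: 7 + 92 + 11 = 110 days.
110 mod 7 = 5, so 5 days before Saturday is Monday.

Monday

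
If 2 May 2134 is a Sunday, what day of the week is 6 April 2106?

Tuesday

Count forward from the earlier date (April 6, 2106) to the later (May 2, 2134):
From April 6, 2106 to April 6, 2134: 28 years, of which 7 contain a Feb 29 — 21×365 + 7×366 = 10227 days.
April 2134: 30 − 6 = 24 days remain.
May 1–2, 2134: 2 days.
Residual: 26 days.
Total: 10253 days.
10253 mod 7 = 5, so 5 days before Sunday is Tuesday.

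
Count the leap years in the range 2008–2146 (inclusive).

Years divisible by 4: 2008, 2012, …, 2144 — 35 in all.
Of these, 2100 is divisible by 100 but not 400, so not leap.
Leap years: 35 − 1 = 34.

34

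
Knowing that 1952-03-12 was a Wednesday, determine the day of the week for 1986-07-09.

Wednesday

From March 12, 1952 to March 12, 1986: 34 years, of which 8 contain a Feb 29 — 26×365 + 8×366 = 12418 days.
March 1986: 31 − 12 = 19 days remain.
Then April (30), May (31), June (30): 30 + 31 + 30 = 91 days.
July 1–9, 1986: 9 days.
Residual: 119 days.
Total: 12537 days.
12537 is a multiple of 7, so 1986-07-09 falls on the same weekday: Wednesday.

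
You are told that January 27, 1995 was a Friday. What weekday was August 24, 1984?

Friday

Count forward from the earlier date (August 24, 1984) to the later (January 27, 1995):
From August 24, 1984 to August 24, 1994: 10 years, of which 2 contain a Feb 29 — 8×365 + 2×366 = 3652 days.
August 1994: 31 − 24 = 7 days remain.
Then September (30), October (31), November (30), December (31): 30 + 31 + 30 + 31 = 122 days.
January 1–27, 1995: 27 days.
Residual: 156 days.
Total: 3808 days.
3808 is a multiple of 7, so August 24, 1984 falls on the same weekday: Friday.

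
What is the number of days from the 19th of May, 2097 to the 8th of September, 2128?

From May 19, 2097 to May 19, 2128: 31 years, of which 7 contain a Feb 29 — 24×365 + 7×366 = 11322 days.
(2100 is not a leap year (divisible by 100 but not 400).)
May 2128: 31 − 19 = 12 days remain.
Then June (30), July (31), August (31): 30 + 31 + 31 = 92 days.
September 1–8, 2128: 8 days.
Residual: 112 days.
Total: 11434 days.

11434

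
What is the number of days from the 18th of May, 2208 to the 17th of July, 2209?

May 2208: 31 − 18 = 13 days remain.
Then 13 full months totalling 395 days.
July 1–17, 2209: 17 days.
Total: 13 + 395 + 17 = 425 days.

425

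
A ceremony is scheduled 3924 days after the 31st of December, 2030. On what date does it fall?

the 28th of September, 2041

Count 3924 days after December 31, 2030:
From December 31, 2030 to December 31, 2040: 10 years, of which 3 contain a Feb 29 — 7×365 + 3×366 = 3653 days.
December 2040: 31 − 31 = 0 days remain.
Then January (31), February 2041 (28), March (31), April (30), May (31), June (30), July (31), August (31): 31 + 28 + 31 + 30 + 31 + 30 + 31 + 31 = 243 days.
September 1–28, 2041: 28 days.
Residual: 271 days.
Total: 3924 days.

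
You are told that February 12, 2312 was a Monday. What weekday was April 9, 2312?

Tuesday

February 2312: 29 − 12 = 17 days remain (2312 is a leap year, so February has 29 days).
Then March (31): 31 days.
April 1–9, 2312: 9 days.
Total: 17 + 31 + 9 = 57 days.
57 mod 7 = 1, so 1 day after Monday is Tuesday.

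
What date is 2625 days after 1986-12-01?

1994-02-07

Count 2625 days after December 1, 1986:
Day-of-year of December 1, 1986: 335.
Day-of-year of February 7, 1994: 38.
1986 has 365 days, so 365 − 335 = 30 days remain in 1986.
Full years 1987–1993: 5 common + 2 leap = 5×365 + 2×366 = 2557 days.
Total: 30 + 2557 + 38 = 2625 days.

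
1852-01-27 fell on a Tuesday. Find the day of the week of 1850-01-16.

Count forward from the earlier date (January 16, 1850) to the later (January 27, 1852):
Day-of-year of January 16, 1850: 16.
Day-of-year of January 27, 1852: 27.
1850 has 365 days, so 365 − 16 = 349 days remain in 1850.
Full years: 1851: 365. Sum = 365.
Total: 349 + 365 + 27 = 741 days.
741 mod 7 = 6, so 6 days before Tuesday is Wednesday.

Wednesday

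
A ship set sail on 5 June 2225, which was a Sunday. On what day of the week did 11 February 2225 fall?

Friday

Count forward from the earlier date (February 11, 2225) to the later (June 5, 2225):
February 2225: 28 − 11 = 17 days remain (2225 is not a leap year, so February has 28 days).
Then March (31), April (30), May (31): 31 + 30 + 31 = 92 days.
June 1–5, 2225: 5 days.
Total: 17 + 92 + 5 = 114 days.
114 mod 7 = 2, so 2 days before Sunday is Friday.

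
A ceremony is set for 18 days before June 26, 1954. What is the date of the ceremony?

June 8, 1954

Count 18 days before June 26, 1954:
Within June 1954: 26 − 8 = 18 days.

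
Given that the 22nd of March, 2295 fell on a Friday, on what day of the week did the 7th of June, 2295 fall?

March 2295: 31 − 22 = 9 days remain.
Then April (30), May (31): 30 + 31 = 61 days.
June 1–7, 2295: 7 days.
Total: 9 + 61 + 7 = 77 days.
77 is a multiple of 7, so the 7th of June, 2295 falls on the same weekday: Friday.

Friday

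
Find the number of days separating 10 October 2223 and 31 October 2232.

From October 10, 2223 to October 10, 2232: 9 years, of which 3 contain a Feb 29 — 6×365 + 3×366 = 3288 days.
Within October 2232: 31 − 10 = 21 days.
Total: 3309 days.

3309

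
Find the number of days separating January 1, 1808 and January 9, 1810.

739

January 1, 1808 → January 1, 1809: 366 days (1808 is a leap year).
January 1, 1809 → January 1, 1810: 365 days.
Within January 1810: 9 − 1 = 8 days.
Total: 739 days.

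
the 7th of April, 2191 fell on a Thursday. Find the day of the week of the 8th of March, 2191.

Tuesday

Count forward from the earlier date (March 8, 2191) to the later (April 7, 2191):
March 2191: 31 − 8 = 23 days remain.
April 1–7, 2191: 7 days.
Total: 23 + 7 = 30 days.
30 mod 7 = 2, so 2 days before Thursday is Tuesday.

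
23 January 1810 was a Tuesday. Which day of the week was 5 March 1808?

Count forward from the earlier date (March 5, 1808) to the later (January 23, 1810):
March 1808: 31 − 5 = 26 days remain.
Then 21 full months totalling 640 days.
January 1–23, 1810: 23 days.
Total: 26 + 640 + 23 = 689 days.
689 mod 7 = 3, so 3 days before Tuesday is Saturday.

Saturday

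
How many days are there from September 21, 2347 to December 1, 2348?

September 21, 2347 → September 21, 2348: 366 days (2348 is a leap year).
September 2348: 30 − 21 = 9 days remain.
Then October (31), November (30): 31 + 30 = 61 days.
December 1, 2348: 1 day.
Residual: 71 days.
Total: 437 days.

437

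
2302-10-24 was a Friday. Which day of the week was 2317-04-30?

From October 24, 2302 to October 24, 2316: 14 years, of which 4 contain a Feb 29 — 10×365 + 4×366 = 5114 days.
October 2316: 31 − 24 = 7 days remain.
Then November (30), December (31), January (31), February 2317 (28), March (31): 30 + 31 + 31 + 28 + 31 = 151 days.
April 1–30, 2317: 30 days.
Residual: 188 days.
Total: 5302 days.
5302 mod 7 = 3, so 3 days after Friday is Monday.

Monday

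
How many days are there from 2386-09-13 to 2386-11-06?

54

September 2386: 30 − 13 = 17 days remain.
Then October (31): 31 days.
November 1–6, 2386: 6 days.
Total: 17 + 31 + 6 = 54 days.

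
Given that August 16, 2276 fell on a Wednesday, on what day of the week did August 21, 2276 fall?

Within August 2276: 21 − 16 = 5 days.
5 mod 7 = 5, so 5 days after Wednesday is Monday.

Monday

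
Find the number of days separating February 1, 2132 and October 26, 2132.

268

February 2132: 29 − 1 = 28 days remain (2132 is a leap year, so February has 29 days).
Then March (31), April (30), May (31), June (30), July (31), August (31), September (30): 31 + 30 + 31 + 30 + 31 + 31 + 30 = 214 days.
October 1–26, 2132: 26 days.
Total: 28 + 214 + 26 = 268 days.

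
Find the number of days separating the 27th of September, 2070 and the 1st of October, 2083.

Day-of-year of September 27, 2070: 270.
Day-of-year of October 1, 2083: 274.
2070 has 365 days, so 365 − 270 = 95 days remain in 2070.
Full years 2071–2082: 9 common + 3 leap = 9×365 + 3×366 = 4383 days.
Total: 95 + 4383 + 274 = 4752 days.

4752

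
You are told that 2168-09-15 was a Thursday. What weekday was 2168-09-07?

Wednesday

Count forward from the earlier date (September 7, 2168) to the later (September 15, 2168):
Within September 2168: 15 − 7 = 8 days.
8 mod 7 = 1, so 1 day before Thursday is Wednesday.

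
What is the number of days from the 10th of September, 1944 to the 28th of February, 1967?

8206

From September 10, 1944 to September 10, 1966: 22 years, of which 5 contain a Feb 29 — 17×365 + 5×366 = 8035 days.
September 1966: 30 − 10 = 20 days remain.
Then October (31), November (30), December (31), January (31): 31 + 30 + 31 + 31 = 123 days.
February 1–28, 1967: 28 days (1967 is not a leap year).
Residual: 171 days.
Total: 8206 days.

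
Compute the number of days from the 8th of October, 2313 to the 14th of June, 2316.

Day-of-year of October 8, 2313: 281.
Day-of-year of June 14, 2316: 166.
2313 has 365 days, so 365 − 281 = 84 days remain in 2313.
Full years: 2314: 365; 2315: 365. Sum = 730.
Total: 84 + 730 + 166 = 980 days.

980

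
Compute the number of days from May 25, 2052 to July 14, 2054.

May 2052: 31 − 25 = 6 days remain.
Then 25 full months totalling 760 days.
July 1–14, 2054: 14 days.
Total: 6 + 760 + 14 = 780 days.

780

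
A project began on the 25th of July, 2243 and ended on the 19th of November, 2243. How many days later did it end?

July 2243: 31 − 25 = 6 days remain.
Then August (31), September (30), October (31): 31 + 30 + 31 = 92 days.
November 1–19, 2243: 19 days.
Total: 6 + 92 + 19 = 117 days.

117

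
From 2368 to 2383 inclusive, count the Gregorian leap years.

4

Years divisible by 4 in [2368, 2383]: 2368, 2372, 2376, 2380.
No century exceptions apply. Count: 4.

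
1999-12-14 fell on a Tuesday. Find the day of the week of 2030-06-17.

Monday

Day-of-year of December 14, 1999: 348.
Day-of-year of June 17, 2030: 168.
1999 has 365 days, so 365 − 348 = 17 days remain in 1999.
Full years 2000–2029: 22 common + 8 leap = 22×365 + 8×366 = 10958 days.
Total: 17 + 10958 + 168 = 11143 days.
11143 mod 7 = 6, so 6 days after Tuesday is Monday.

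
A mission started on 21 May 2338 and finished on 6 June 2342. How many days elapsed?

1477

May 21, 2338 → May 21, 2339: 365 days.
May 21, 2339 → May 21, 2340: 366 days (2340 is a leap year).
May 21, 2340 → May 21, 2341: 365 days.
May 21, 2341 → May 21, 2342: 365 days.
May 2342: 31 − 21 = 10 days remain.
June 1–6, 2342: 6 days.
Residual: 16 days.
Total: 1477 days.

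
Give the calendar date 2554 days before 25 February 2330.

28 February 2323

Count 2554 days before February 25, 2330:
February 28, 2323 → February 28, 2324: 365 days.
February 28, 2324 → February 28, 2325: 366 days (2324 is a leap year).
February 28, 2325 → February 28, 2326: 365 days.
February 28, 2326 → February 28, 2327: 365 days.
February 28, 2327 → February 28, 2328: 365 days.
February 28, 2328 → February 28, 2329: 366 days (2328 is a leap year).
February 2329: 28 − 28 = 0 days remain (2329 is not a leap year, so February has 28 days).
Then 11 full months totalling 337 days.
February 1–25, 2330: 25 days (2330 is not a leap year).
Residual: 362 days.
Total: 2554 days.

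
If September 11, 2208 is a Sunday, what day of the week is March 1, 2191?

Tuesday

Count forward from the earlier date (March 1, 2191) to the later (September 11, 2208):
From March 1, 2191 to March 1, 2208: 17 years, of which 4 contain a Feb 29 — 13×365 + 4×366 = 6209 days.
(2200 is not a leap year (divisible by 100 but not 400).)
March 2208: 31 − 1 = 30 days remain.
Then April (30), May (31), June (30), July (31), August (31): 30 + 31 + 30 + 31 + 31 = 153 days.
September 1–11, 2208: 11 days.
Residual: 194 days.
Total: 6403 days.
6403 mod 7 = 5, so 5 days before Sunday is Tuesday.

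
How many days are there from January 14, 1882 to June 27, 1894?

From January 14, 1882 to January 14, 1894: 12 years, of which 3 contain a Feb 29 — 9×365 + 3×366 = 4383 days.
January 1894: 31 − 14 = 17 days remain.
Then February 1894 (28), March (31), April (30), May (31): 28 + 31 + 30 + 31 = 120 days.
June 1–27, 1894: 27 days.
Residual: 164 days.
Total: 4547 days.

4547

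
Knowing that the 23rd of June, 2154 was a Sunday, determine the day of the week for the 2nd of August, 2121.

Saturday

Count forward from the earlier date (August 2, 2121) to the later (June 23, 2154):
Day-of-year of August 2, 2121: 214.
Day-of-year of June 23, 2154: 174.
2121 has 365 days, so 365 − 214 = 151 days remain in 2121.
Full years 2122–2153: 24 common + 8 leap = 24×365 + 8×366 = 11688 days.
Total: 151 + 11688 + 174 = 12013 days.
12013 mod 7 = 1, so 1 day before Sunday is Saturday.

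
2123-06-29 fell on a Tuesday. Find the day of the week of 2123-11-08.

Monday

June 2123: 30 − 29 = 1 day remains.
Then July (31), August (31), September (30), October (31): 31 + 31 + 30 + 31 = 123 days.
November 1–8, 2123: 8 days.
Total: 1 + 123 + 8 = 132 days.
132 mod 7 = 6, so 6 days after Tuesday is Monday.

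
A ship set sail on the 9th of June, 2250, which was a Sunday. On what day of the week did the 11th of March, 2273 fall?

Tuesday

From June 9, 2250 to June 9, 2272: 22 years, of which 6 contain a Feb 29 — 16×365 + 6×366 = 8036 days.
June 2272: 30 − 9 = 21 days remain.
Then July (31), August (31), September (30), October (31), November (30), December (31), January (31), February 2273 (28): 31 + 31 + 30 + 31 + 30 + 31 + 31 + 28 = 243 days.
March 1–11, 2273: 11 days.
Residual: 275 days.
Total: 8311 days.
8311 mod 7 = 2, so 2 days after Sunday is Tuesday.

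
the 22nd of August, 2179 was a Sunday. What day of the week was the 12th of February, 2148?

Monday

Count forward from the earlier date (February 12, 2148) to the later (August 22, 2179):
Day-of-year of February 12, 2148: 43.
Day-of-year of August 22, 2179: 234.
2148 has 366 days, so 366 − 43 = 323 days remain in 2148.
Full years 2149–2178: 23 common + 7 leap = 23×365 + 7×366 = 10957 days.
Total: 323 + 10957 + 234 = 11514 days.
11514 mod 7 = 6, so 6 days before Sunday is Monday.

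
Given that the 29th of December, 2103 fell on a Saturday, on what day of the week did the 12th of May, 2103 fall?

Saturday

Count forward from the earlier date (May 12, 2103) to the later (December 29, 2103):
May 2103: 31 − 12 = 19 days remain.
Then June (30), July (31), August (31), September (30), October (31), November (30): 30 + 31 + 31 + 30 + 31 + 30 = 183 days.
December 1–29, 2103: 29 days.
Total: 19 + 183 + 29 = 231 days.
231 is a multiple of 7, so the 12th of May, 2103 falls on the same weekday: Saturday.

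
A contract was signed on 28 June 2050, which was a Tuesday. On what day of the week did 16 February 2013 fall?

Saturday

Count forward from the earlier date (February 16, 2013) to the later (June 28, 2050):
Day-of-year of February 16, 2013: 47.
Day-of-year of June 28, 2050: 179.
2013 has 365 days, so 365 − 47 = 318 days remain in 2013.
Full years 2014–2049: 27 common + 9 leap = 27×365 + 9×366 = 13149 days.
Total: 318 + 13149 + 179 = 13646 days.
13646 mod 7 = 3, so 3 days before Tuesday is Saturday.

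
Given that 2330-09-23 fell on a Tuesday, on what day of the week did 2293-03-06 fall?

Count forward from the earlier date (March 6, 2293) to the later (September 23, 2330):
From March 6, 2293 to March 6, 2330: 37 years, of which 8 contain a Feb 29 — 29×365 + 8×366 = 13513 days.
(2300 is not a leap year (divisible by 100 but not 400).)
March 2330: 31 − 6 = 25 days remain.
Then April (30), May (31), June (30), July (31), August (31): 30 + 31 + 30 + 31 + 31 = 153 days.
September 1–23, 2330: 23 days.
Residual: 201 days.
Total: 13714 days.
13714 mod 7 = 1, so 1 day before Tuesday is Monday.

Monday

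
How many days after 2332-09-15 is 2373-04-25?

From September 15, 2332 to September 15, 2372: 40 years, of which 10 contain a Feb 29 — 30×365 + 10×366 = 14610 days.
September 2372: 30 − 15 = 15 days remain.
Then October (31), November (30), December (31), January (31), February 2373 (28), March (31): 31 + 30 + 31 + 31 + 28 + 31 = 182 days.
April 1–25, 2373: 25 days.
Residual: 222 days.
Total: 14832 days.

14832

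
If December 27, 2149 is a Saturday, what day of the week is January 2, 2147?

Count forward from the earlier date (January 2, 2147) to the later (December 27, 2149):
Day-of-year of January 2, 2147: 2.
Day-of-year of December 27, 2149: 361.
2147 has 365 days, so 365 − 2 = 363 days remain in 2147.
Full years: 2148: 366. Sum = 366.
Total: 363 + 366 + 361 = 1090 days.
1090 mod 7 = 5, so 5 days before Saturday is Monday.

Monday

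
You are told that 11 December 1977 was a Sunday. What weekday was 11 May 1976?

Tuesday

Count forward from the earlier date (May 11, 1976) to the later (December 11, 1977):
Day-of-year of May 11, 1976: 132.
Day-of-year of December 11, 1977: 345.
1976 has 366 days, so 366 − 132 = 234 days remain in 1976.
Total: 234 + 345 = 579 days.
579 mod 7 = 5, so 5 days before Sunday is Tuesday.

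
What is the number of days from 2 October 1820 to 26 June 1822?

632

October 2, 1820 → October 2, 1821: 365 days.
October 1821: 31 − 2 = 29 days remain.
Then November (30), December (31), January (31), February 1822 (28), March (31), April (30), May (31): 30 + 31 + 31 + 28 + 31 + 30 + 31 = 212 days.
June 1–26, 1822: 26 days.
Residual: 267 days.
Total: 632 days.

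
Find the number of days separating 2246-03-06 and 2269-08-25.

From March 6, 2246 to March 6, 2269: 23 years, of which 6 contain a Feb 29 — 17×365 + 6×366 = 8401 days.
March 2269: 31 − 6 = 25 days remain.
Then April (30), May (31), June (30), July (31): 30 + 31 + 30 + 31 = 122 days.
August 1–25, 2269: 25 days.
Residual: 172 days.
Total: 8573 days.

8573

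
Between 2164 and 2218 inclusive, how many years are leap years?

Years divisible by 4: 2164, 2168, …, 2216 — 14 in all.
Of these, 2200 is divisible by 100 but not 400, so not leap.
Leap years: 14 − 1 = 13.

13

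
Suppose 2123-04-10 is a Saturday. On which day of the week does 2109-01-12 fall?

Saturday

Count forward from the earlier date (January 12, 2109) to the later (April 10, 2123):
Day-of-year of January 12, 2109: 12.
Day-of-year of April 10, 2123: 100.
2109 has 365 days, so 365 − 12 = 353 days remain in 2109.
Full years 2110–2122: 10 common + 3 leap = 10×365 + 3×366 = 4748 days.
Total: 353 + 4748 + 100 = 5201 days.
5201 is a multiple of 7, so 2109-01-12 falls on the same weekday: Saturday.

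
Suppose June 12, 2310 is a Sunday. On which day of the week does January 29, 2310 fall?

Count forward from the earlier date (January 29, 2310) to the later (June 12, 2310):
January 2310: 31 − 29 = 2 days remain.
Then February 2310 (28), March (31), April (30), May (31): 28 + 31 + 30 + 31 = 120 days.
June 1–12, 2310: 12 days.
Total: 2 + 120 + 12 = 134 days.
134 mod 7 = 1, so 1 day before Sunday is Saturday.

Saturday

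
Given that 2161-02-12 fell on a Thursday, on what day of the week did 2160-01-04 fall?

Friday

Count forward from the earlier date (January 4, 2160) to the later (February 12, 2161):
Day-of-year of January 4, 2160: 4.
Day-of-year of February 12, 2161: 43.
2160 has 366 days, so 366 − 4 = 362 days remain in 2160.
Total: 362 + 43 = 405 days.
405 mod 7 = 6, so 6 days before Thursday is Friday.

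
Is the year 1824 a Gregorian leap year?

Yes

1824 is a leap year.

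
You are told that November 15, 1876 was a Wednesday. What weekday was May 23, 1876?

Tuesday

Count forward from the earlier date (May 23, 1876) to the later (November 15, 1876):
May 1876: 31 − 23 = 8 days remain.
Then June (30), July (31), August (31), September (30), October (31): 30 + 31 + 31 + 30 + 31 = 153 days.
November 1–15, 1876: 15 days.
Total: 8 + 153 + 15 = 176 days.
176 mod 7 = 1, so 1 day before Wednesday is Tuesday.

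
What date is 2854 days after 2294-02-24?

2301-12-19

Count 2854 days after February 24, 2294:
Day-of-year of February 24, 2294: 55.
Day-of-year of December 19, 2301: 353.
2294 has 365 days, so 365 − 55 = 310 days remain in 2294.
Full years: 2295: 365; 2296: 366; 2297: 365; 2298: 365; 2299: 365; 2300: 365. Sum = 2191.
Total: 310 + 2191 + 353 = 2854 days.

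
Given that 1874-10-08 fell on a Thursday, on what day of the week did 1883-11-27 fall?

From October 8, 1874 to October 8, 1883: 9 years, of which 2 contain a Feb 29 — 7×365 + 2×366 = 3287 days.
October 1883: 31 − 8 = 23 days remain.
November 1–27, 1883: 27 days.
Residual: 50 days.
Total: 3337 days.
3337 mod 7 = 5, so 5 days after Thursday is Tuesday.

Tuesday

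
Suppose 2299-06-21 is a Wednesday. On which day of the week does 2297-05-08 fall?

Count forward from the earlier date (May 8, 2297) to the later (June 21, 2299):
Day-of-year of May 8, 2297: 128.
Day-of-year of June 21, 2299: 172.
2297 has 365 days, so 365 − 128 = 237 days remain in 2297.
Full years: 2298: 365. Sum = 365.
Total: 237 + 365 + 172 = 774 days.
774 mod 7 = 4, so 4 days before Wednesday is Saturday.

Saturday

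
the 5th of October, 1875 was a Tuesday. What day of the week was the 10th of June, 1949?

Day-of-year of October 5, 1875: 278.
Day-of-year of June 10, 1949: 161.
1875 has 365 days, so 365 − 278 = 87 days remain in 1875.
Full years 1876–1948: 55 common + 18 leap = 55×365 + 18×366 = 26663 days.
Total: 87 + 26663 + 161 = 26911 days.
26911 mod 7 = 3, so 3 days after Tuesday is Friday.

Friday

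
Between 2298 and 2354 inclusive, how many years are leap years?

13

Years divisible by 4: 2300, 2304, …, 2352 — 14 in all.
Of these, 2300 is divisible by 100 but not 400, so not leap.
Leap years: 14 − 1 = 13.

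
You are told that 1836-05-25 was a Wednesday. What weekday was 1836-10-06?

May 1836: 31 − 25 = 6 days remain.
Then June (30), July (31), August (31), September (30): 30 + 31 + 31 + 30 = 122 days.
October 1–6, 1836: 6 days.
Total: 6 + 122 + 6 = 134 days.
134 mod 7 = 1, so 1 day after Wednesday is Thursday.

Thursday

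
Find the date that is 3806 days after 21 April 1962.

21 September 1972

Count 3806 days after April 21, 1962:
Day-of-year of April 21, 1962: 111.
Day-of-year of September 21, 1972: 265.
1962 has 365 days, so 365 − 111 = 254 days remain in 1962.
Full years 1963–1971: 7 common + 2 leap = 7×365 + 2×366 = 3287 days.
Total: 254 + 3287 + 265 = 3806 days.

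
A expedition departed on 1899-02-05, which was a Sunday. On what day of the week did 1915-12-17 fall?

Friday

Day-of-year of February 5, 1899: 36.
Day-of-year of December 17, 1915: 351.
1899 has 365 days, so 365 − 36 = 329 days remain in 1899.
Full years 1900–1914: 12 common + 3 leap = 12×365 + 3×366 = 5478 days.
Total: 329 + 5478 + 351 = 6158 days.
6158 mod 7 = 5, so 5 days after Sunday is Friday.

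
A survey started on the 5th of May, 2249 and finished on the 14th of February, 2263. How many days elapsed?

Day-of-year of May 5, 2249: 125.
Day-of-year of February 14, 2263: 45.
2249 has 365 days, so 365 − 125 = 240 days remain in 2249.
Full years 2250–2262: 10 common + 3 leap = 10×365 + 3×366 = 4748 days.
Total: 240 + 4748 + 45 = 5033 days.

5033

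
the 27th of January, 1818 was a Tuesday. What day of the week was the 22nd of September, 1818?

Tuesday

January 1818: 31 − 27 = 4 days remain.
Then February 1818 (28), March (31), April (30), May (31), June (30), July (31), August (31): 28 + 31 + 30 + 31 + 30 + 31 + 31 = 212 days.
September 1–22, 1818: 22 days.
Total: 4 + 212 + 22 = 238 days.
238 is a multiple of 7, so the 22nd of September, 1818 falls on the same weekday: Tuesday.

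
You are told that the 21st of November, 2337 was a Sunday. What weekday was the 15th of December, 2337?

Wednesday

November 2337: 30 − 21 = 9 days remain.
December 1–15, 2337: 15 days.
Total: 9 + 15 = 24 days.
24 mod 7 = 3, so 3 days after Sunday is Wednesday.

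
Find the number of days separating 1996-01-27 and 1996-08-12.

January 1996: 31 − 27 = 4 days remain.
Then February 1996 (29), March (31), April (30), May (31), June (30), July (31): 29 + 31 + 30 + 31 + 30 + 31 = 182 days.
August 1–12, 1996: 12 days.
Total: 4 + 182 + 12 = 198 days.

198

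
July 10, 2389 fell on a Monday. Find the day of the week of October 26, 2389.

Thursday

July 2389: 31 − 10 = 21 days remain.
Then August (31), September (30): 31 + 30 = 61 days.
October 1–26, 2389: 26 days.
Total: 21 + 61 + 26 = 108 days.
108 mod 7 = 3, so 3 days after Monday is Thursday.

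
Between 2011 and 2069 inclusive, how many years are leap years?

15

Years divisible by 4: 2012, 2016, …, 2068 — 15 in all.
No century exceptions apply. Count: 15.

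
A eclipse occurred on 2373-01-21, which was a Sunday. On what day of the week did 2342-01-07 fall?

Wednesday

Count forward from the earlier date (January 7, 2342) to the later (January 21, 2373):
Day-of-year of January 7, 2342: 7.
Day-of-year of January 21, 2373: 21.
2342 has 365 days, so 365 − 7 = 358 days remain in 2342.
Full years 2343–2372: 22 common + 8 leap = 22×365 + 8×366 = 10958 days.
Total: 358 + 10958 + 21 = 11337 days.
11337 mod 7 = 4, so 4 days before Sunday is Wednesday.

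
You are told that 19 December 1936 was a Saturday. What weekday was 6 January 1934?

Saturday

Count forward from the earlier date (January 6, 1934) to the later (December 19, 1936):
Day-of-year of January 6, 1934: 6.
Day-of-year of December 19, 1936: 354.
1934 has 365 days, so 365 − 6 = 359 days remain in 1934.
Full years: 1935: 365. Sum = 365.
Total: 359 + 365 + 354 = 1078 days.
1078 is a multiple of 7, so 6 January 1934 falls on the same weekday: Saturday.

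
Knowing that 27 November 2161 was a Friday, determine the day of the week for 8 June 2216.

From November 27, 2161 to November 27, 2215: 54 years, of which 12 contain a Feb 29 — 42×365 + 12×366 = 19722 days.
(2200 is not a leap year (divisible by 100 but not 400).)
November 2215: 30 − 27 = 3 days remain.
Then December (31), January (31), February 2216 (29), March (31), April (30), May (31): 31 + 31 + 29 + 31 + 30 + 31 = 183 days.
June 1–8, 2216: 8 days.
Residual: 194 days.
Total: 19916 days.
19916 mod 7 = 1, so 1 day after Friday is Saturday.

Saturday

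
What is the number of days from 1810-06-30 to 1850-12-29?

From June 30, 1810 to June 30, 1850: 40 years, of which 10 contain a Feb 29 — 30×365 + 10×366 = 14610 days.
June 1850: 30 − 30 = 0 days remain.
Then July (31), August (31), September (30), October (31), November (30): 31 + 31 + 30 + 31 + 30 = 153 days.
December 1–29, 1850: 29 days.
Residual: 182 days.
Total: 14792 days.

14792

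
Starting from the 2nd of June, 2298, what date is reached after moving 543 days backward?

the 6th of December, 2296

Count 543 days before June 2, 2298:
Day-of-year of December 6, 2296: 341.
Day-of-year of June 2, 2298: 153.
2296 has 366 days, so 366 − 341 = 25 days remain in 2296.
Full years: 2297: 365. Sum = 365.
Total: 25 + 365 + 153 = 543 days.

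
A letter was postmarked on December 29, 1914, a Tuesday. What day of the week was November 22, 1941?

Day-of-year of December 29, 1914: 363.
Day-of-year of November 22, 1941: 326.
1914 has 365 days, so 365 − 363 = 2 days remain in 1914.
Full years 1915–1940: 19 common + 7 leap = 19×365 + 7×366 = 9497 days.
Total: 2 + 9497 + 326 = 9825 days.
9825 mod 7 = 4, so 4 days after Tuesday is Saturday.

Saturday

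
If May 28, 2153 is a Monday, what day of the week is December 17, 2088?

Friday

Count forward from the earlier date (December 17, 2088) to the later (May 28, 2153):
From December 17, 2088 to December 17, 2152: 64 years, of which 15 contain a Feb 29 — 49×365 + 15×366 = 23375 days.
(2100 is not a leap year (divisible by 100 but not 400).)
December 2152: 31 − 17 = 14 days remain.
Then January (31), February 2153 (28), March (31), April (30): 31 + 28 + 31 + 30 = 120 days.
May 1–28, 2153: 28 days.
Residual: 162 days.
Total: 23537 days.
23537 mod 7 = 3, so 3 days before Monday is Friday.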